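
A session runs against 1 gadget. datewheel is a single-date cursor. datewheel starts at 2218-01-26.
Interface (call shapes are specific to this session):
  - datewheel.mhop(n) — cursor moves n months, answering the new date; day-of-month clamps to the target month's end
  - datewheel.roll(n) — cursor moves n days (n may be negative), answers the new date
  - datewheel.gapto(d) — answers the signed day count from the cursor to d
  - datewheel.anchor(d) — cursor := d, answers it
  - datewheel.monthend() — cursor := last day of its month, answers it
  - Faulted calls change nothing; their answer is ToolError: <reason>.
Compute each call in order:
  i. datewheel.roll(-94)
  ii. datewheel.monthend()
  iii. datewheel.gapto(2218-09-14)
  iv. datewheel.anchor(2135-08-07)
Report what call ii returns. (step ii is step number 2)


I run datewheel.roll using n: -94, → 2217-10-24.
Invoking datewheel.monthend, and get 2217-10-31.
Then datewheel.gapto using d: 2218-09-14, and see 318.
I invoke datewheel.anchor using d: 2135-08-07, giving 2135-08-07.

Answer: 2217-10-31


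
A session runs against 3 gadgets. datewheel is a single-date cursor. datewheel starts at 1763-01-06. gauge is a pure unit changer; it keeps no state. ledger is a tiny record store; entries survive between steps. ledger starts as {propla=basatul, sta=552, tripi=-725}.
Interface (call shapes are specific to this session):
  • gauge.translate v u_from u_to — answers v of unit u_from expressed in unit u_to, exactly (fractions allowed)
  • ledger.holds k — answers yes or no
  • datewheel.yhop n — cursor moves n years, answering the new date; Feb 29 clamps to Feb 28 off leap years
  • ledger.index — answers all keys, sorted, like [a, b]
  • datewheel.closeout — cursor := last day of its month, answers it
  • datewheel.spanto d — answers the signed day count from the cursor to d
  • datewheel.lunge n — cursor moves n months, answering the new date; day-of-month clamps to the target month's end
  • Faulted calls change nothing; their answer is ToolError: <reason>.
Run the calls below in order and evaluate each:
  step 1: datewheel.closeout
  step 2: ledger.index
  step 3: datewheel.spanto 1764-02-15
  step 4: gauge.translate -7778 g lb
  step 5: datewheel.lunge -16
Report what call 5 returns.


Answer: 1761-09-30

Derivation:
-- 1. datewheel.closeout() -> 1763-01-31
-- 2. ledger.index() -> [propla, sta, tripi]
-- 3. datewheel.spanto(d→1764-02-15) -> 380
-- 4. gauge.translate(v→-7778, u_from→g, u_to→lb) -> -777800000/45359237
-- 5. datewheel.lunge(n→-16) -> 1761-09-30


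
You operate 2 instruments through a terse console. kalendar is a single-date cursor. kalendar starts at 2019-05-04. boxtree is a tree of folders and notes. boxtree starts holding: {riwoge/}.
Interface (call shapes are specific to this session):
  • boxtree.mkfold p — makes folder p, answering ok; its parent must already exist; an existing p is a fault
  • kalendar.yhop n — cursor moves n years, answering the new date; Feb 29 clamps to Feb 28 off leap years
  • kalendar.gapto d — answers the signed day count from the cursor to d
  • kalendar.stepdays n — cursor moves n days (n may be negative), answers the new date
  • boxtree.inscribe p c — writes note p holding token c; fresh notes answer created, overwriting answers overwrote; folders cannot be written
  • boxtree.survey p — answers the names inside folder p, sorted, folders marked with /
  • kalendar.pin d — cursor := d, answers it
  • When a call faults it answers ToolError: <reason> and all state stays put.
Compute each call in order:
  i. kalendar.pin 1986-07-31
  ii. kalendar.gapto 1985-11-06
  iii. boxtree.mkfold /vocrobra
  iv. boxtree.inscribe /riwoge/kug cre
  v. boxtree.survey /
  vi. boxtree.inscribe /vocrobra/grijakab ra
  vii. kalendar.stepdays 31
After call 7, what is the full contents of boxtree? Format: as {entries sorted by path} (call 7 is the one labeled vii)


Answer: {riwoge/, riwoge/kug=cre, vocrobra/, vocrobra/grijakab=ra}

Derivation:
I use pin with d=1986-07-31, — result: 1986-07-31.
Next I call gapto with d=1985-11-06, — result: -267.
Then mkfold with p=/vocrobra, and see ok.
I invoke inscribe with p=/riwoge/kug, c=cre, and see created.
I run survey with p=/, → [riwoge/, vocrobra/].
Next I call inscribe with p=/vocrobra/grijakab, c=ra, yielding created.
I invoke stepdays with n=31, — result: 1986-08-31.


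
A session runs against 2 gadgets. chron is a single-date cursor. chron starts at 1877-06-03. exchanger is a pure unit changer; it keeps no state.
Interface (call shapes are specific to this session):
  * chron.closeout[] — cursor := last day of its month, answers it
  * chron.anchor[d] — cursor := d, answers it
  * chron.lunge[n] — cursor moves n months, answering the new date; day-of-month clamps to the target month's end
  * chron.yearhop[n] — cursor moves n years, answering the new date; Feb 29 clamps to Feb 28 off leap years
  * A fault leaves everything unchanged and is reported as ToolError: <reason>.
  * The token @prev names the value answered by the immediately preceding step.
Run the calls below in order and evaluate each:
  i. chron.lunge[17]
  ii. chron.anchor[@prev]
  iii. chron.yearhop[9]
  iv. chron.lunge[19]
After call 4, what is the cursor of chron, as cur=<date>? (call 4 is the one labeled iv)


Answer: cur=1889-06-03

Derivation:
·→ lunge(n→17)
·← 1878-11-03
·→ anchor(d→@prev)
·← 1878-11-03
·→ yearhop(n→9)
·← 1887-11-03
·→ lunge(n→19)
·← 1889-06-03


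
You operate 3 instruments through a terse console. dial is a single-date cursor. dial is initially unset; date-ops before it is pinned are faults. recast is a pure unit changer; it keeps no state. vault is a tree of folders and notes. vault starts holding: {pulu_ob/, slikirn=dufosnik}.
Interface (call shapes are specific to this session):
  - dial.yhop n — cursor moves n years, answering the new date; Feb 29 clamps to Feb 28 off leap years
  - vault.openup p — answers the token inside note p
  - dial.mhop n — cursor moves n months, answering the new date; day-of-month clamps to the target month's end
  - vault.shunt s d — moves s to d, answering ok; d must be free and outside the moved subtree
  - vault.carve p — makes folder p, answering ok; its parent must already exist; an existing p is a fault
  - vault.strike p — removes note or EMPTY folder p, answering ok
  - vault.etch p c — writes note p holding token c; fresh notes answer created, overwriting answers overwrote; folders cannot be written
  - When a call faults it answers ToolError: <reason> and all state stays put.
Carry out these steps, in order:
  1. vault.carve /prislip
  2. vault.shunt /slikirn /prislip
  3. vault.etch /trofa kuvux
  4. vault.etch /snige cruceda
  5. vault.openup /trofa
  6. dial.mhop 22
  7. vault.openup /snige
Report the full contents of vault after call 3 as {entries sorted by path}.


I invoke vault.carve(p→/prislip), yielding ok.
I run vault.shunt(s→/slikirn, d→/prislip), — result: ToolError: exists.
Next I call vault.etch(p→/trofa, c→kuvux), and observe created.
Using vault.etch(p→/snige, c→cruceda), and see created.
I call vault.openup(p→/trofa), — result: kuvux.
Then dial.mhop(n→22), and see ToolError: no date set.
I use vault.openup(p→/snige), and get cruceda.

Answer: {prislip/, pulu_ob/, slikirn=dufosnik, trofa=kuvux}


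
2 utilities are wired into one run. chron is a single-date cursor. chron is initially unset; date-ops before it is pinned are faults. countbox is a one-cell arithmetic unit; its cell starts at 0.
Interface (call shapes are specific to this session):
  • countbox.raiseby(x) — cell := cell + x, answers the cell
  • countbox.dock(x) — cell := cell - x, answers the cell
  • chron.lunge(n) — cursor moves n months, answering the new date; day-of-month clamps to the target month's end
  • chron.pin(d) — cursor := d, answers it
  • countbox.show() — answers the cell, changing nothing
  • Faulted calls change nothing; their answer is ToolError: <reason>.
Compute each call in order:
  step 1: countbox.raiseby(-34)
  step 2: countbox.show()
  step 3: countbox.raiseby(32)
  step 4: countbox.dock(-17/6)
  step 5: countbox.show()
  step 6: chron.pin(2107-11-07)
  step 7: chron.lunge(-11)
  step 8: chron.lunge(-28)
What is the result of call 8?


Answer: 2104-08-07

Derivation:
CALL countbox.raiseby[-34]
RET  -34
CALL countbox.show[]
RET  -34
CALL countbox.raiseby[32]
RET  -2
CALL countbox.dock[-17/6]
RET  5/6
CALL countbox.show[]
RET  5/6
CALL chron.pin[2107-11-07]
RET  2107-11-07
CALL chron.lunge[-11]
RET  2106-12-07
CALL chron.lunge[-28]
RET  2104-08-07


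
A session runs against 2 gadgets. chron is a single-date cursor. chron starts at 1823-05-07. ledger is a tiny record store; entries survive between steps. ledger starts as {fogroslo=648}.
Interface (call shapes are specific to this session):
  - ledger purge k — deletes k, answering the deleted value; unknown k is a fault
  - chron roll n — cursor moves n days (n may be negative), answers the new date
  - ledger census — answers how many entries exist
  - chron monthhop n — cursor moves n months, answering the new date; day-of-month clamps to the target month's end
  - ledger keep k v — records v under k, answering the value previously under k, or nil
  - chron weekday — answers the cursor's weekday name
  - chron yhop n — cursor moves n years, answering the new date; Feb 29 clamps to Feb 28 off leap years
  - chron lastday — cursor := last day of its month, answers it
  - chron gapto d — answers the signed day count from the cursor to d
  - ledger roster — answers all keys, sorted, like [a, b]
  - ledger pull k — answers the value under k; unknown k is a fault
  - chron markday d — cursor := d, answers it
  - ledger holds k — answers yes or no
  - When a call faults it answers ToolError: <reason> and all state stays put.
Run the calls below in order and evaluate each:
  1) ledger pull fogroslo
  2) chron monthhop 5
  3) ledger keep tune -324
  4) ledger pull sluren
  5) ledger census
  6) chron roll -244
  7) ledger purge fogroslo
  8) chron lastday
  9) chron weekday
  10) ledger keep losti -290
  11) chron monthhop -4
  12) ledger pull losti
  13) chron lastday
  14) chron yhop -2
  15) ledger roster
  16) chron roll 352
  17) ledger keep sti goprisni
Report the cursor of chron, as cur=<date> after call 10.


;; 1. ledger pull(k=fogroslo) : 648
;; 2. chron monthhop(n=5) : 1823-10-07
;; 3. ledger keep(k=tune, v=-324) : nil
;; 4. ledger pull(k=sluren) : ToolError: no such key sluren
;; 5. ledger census() : 2
;; 6. chron roll(n=-244) : 1823-02-05
;; 7. ledger purge(k=fogroslo) : 648
;; 8. chron lastday() : 1823-02-28
;; 9. chron weekday() : Friday
;; 10. ledger keep(k=losti, v=-290) : nil
;; 11. chron monthhop(n=-4) : 1822-10-28
;; 12. ledger pull(k=losti) : -290
;; 13. chron lastday() : 1822-10-31
;; 14. chron yhop(n=-2) : 1820-10-31
;; 15. ledger roster() : [losti, tune]
;; 16. chron roll(n=352) : 1821-10-18
;; 17. ledger keep(k=sti, v=goprisni) : nil

Answer: cur=1823-02-28


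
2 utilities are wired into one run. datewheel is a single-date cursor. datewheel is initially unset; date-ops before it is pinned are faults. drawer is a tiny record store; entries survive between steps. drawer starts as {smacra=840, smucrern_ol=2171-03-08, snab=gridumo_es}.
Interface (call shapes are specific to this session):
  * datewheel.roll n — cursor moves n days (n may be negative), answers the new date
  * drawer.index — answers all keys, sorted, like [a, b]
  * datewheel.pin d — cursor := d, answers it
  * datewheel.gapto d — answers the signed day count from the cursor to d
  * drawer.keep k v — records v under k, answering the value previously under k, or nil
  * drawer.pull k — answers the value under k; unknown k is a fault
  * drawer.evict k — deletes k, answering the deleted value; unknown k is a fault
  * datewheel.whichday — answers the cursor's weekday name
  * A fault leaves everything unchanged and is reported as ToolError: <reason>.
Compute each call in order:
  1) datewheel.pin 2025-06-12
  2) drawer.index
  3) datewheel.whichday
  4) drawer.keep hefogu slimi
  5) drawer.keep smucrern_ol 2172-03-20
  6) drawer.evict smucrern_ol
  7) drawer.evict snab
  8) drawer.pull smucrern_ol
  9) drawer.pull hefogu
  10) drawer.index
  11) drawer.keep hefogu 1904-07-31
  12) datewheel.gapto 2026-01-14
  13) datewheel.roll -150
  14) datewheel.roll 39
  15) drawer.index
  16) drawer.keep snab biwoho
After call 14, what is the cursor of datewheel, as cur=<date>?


Answer: cur=2025-02-21

Derivation:
~$ pin d=2025-06-12
:: 2025-06-12
~$ index
:: [smacra, smucrern_ol, snab]
~$ whichday
:: Thursday
~$ keep k=hefogu v=slimi
:: nil
~$ keep k=smucrern_ol v=2172-03-20
:: 2171-03-08
~$ evict k=smucrern_ol
:: 2172-03-20
~$ evict k=snab
:: gridumo_es
~$ pull k=smucrern_ol
:: ToolError: no such key smucrern_ol
~$ pull k=hefogu
:: slimi
~$ index
:: [hefogu, smacra]
~$ keep k=hefogu v=1904-07-31
:: slimi
~$ gapto d=2026-01-14
:: 216
~$ roll n=-150
:: 2025-01-13
~$ roll n=39
:: 2025-02-21
~$ index
:: [hefogu, smacra]
~$ keep k=snab v=biwoho
:: nil


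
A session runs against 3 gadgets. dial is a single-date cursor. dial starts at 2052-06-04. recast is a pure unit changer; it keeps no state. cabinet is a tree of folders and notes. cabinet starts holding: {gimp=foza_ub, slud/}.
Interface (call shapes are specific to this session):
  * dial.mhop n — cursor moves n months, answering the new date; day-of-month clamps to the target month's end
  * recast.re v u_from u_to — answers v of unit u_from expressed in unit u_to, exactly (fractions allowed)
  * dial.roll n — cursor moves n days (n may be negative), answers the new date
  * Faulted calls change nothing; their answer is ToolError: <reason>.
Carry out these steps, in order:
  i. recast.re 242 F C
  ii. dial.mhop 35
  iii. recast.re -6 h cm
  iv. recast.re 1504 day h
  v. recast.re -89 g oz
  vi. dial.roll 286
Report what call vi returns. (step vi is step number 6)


Answer: 2056-02-14

Derivation:
==> recast.re(v=242, u_from=F, u_to=C)
<== 350/3
==> dial.mhop(n=35)
<== 2055-05-04
==> recast.re(v=-6, u_from=h, u_to=cm)
<== ToolError: incompatible units
==> recast.re(v=1504, u_from=day, u_to=h)
<== 36096
==> recast.re(v=-89, u_from=g, u_to=oz)
<== -142400000/45359237
==> dial.roll(n=286)
<== 2056-02-14


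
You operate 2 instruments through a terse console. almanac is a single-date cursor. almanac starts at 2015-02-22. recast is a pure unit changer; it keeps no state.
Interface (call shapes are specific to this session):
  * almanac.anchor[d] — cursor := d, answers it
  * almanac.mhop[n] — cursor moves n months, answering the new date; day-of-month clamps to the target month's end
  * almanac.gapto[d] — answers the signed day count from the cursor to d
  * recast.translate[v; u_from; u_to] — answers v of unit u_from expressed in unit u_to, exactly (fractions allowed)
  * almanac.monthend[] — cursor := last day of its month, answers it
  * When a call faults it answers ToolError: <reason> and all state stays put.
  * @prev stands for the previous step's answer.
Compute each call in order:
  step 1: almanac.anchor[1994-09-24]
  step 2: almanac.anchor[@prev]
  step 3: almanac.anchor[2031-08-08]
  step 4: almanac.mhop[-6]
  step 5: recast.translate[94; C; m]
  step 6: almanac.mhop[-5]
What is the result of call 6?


Answer: 2030-09-08

Derivation:
Act: anchor[d=1994-09-24]
Obs: 1994-09-24
Act: anchor[d=@prev]
Obs: 1994-09-24
Act: anchor[d=2031-08-08]
Obs: 2031-08-08
Act: mhop[n=-6]
Obs: 2031-02-08
Act: translate[v=94; u_from=C; u_to=m]
Obs: ToolError: incompatible units
Act: mhop[n=-5]
Obs: 2030-09-08


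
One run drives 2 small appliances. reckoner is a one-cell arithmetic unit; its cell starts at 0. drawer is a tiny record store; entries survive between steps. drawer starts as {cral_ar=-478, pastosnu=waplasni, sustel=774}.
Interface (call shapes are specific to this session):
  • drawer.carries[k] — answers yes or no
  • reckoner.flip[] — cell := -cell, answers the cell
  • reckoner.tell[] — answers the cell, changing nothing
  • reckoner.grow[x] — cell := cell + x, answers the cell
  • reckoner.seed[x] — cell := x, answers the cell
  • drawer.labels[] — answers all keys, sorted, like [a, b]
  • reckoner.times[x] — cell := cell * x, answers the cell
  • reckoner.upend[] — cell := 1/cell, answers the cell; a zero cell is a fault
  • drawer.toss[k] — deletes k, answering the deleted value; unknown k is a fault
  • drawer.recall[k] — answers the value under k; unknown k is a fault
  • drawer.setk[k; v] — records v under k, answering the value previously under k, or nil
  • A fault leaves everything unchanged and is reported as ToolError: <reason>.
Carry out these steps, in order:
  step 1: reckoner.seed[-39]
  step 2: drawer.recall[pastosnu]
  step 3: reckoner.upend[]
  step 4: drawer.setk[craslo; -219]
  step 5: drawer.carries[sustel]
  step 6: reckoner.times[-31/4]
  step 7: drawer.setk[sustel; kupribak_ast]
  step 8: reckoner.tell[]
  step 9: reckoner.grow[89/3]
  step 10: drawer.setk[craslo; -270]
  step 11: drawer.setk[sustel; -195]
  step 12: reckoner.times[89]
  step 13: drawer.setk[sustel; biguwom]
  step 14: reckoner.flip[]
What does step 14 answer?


Now I run reckoner.seed with x=-39, and see -39.
Calling drawer.recall with k=pastosnu, — result: waplasni.
I invoke reckoner.upend(), — result: -1/39.
Then drawer.setk with k=craslo, v=-219, → nil.
I try drawer.carries with k=sustel, and observe yes.
I try reckoner.times with x=-31/4, yielding 31/156.
Next I call drawer.setk with k=sustel, v=kupribak_ast, — result: 774.
Then reckoner.tell: 31/156.
Invoking reckoner.grow with x=89/3, and see 1553/52.
I run drawer.setk with k=craslo, v=-270, giving -219.
Next I call drawer.setk with k=sustel, v=-195, → kupribak_ast.
I try reckoner.times with x=89, → 138217/52.
I use drawer.setk with k=sustel, v=biguwom, yielding -195.
Using reckoner.flip, which returns -138217/52.

Answer: -138217/52


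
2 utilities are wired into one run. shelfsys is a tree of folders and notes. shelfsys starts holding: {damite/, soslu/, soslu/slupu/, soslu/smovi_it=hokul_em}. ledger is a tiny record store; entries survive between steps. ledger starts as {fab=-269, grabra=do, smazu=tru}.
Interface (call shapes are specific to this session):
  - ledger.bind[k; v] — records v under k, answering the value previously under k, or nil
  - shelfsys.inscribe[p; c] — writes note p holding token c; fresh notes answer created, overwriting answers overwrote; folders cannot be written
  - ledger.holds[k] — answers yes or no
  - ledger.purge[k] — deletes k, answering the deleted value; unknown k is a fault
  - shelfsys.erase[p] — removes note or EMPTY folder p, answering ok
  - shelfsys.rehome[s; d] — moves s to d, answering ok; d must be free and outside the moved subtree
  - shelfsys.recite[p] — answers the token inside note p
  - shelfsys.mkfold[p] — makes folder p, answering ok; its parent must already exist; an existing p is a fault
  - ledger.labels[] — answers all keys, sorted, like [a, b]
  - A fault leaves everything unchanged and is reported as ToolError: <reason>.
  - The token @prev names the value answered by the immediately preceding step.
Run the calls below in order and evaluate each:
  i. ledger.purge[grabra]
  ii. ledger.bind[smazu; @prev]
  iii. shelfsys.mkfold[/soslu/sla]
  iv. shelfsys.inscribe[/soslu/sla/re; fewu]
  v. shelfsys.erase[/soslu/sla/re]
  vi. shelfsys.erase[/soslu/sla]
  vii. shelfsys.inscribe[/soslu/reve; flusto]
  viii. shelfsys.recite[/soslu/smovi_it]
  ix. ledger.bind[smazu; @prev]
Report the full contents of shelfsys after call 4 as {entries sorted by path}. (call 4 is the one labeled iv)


Answer: {damite/, soslu/, soslu/sla/, soslu/sla/re=fewu, soslu/slupu/, soslu/smovi_it=hokul_em}

Derivation:
Next I call purge with k→grabra, and observe do.
Calling bind with k→smazu, v→@prev, → tru.
I run mkfold with p→/soslu/sla, which returns ok.
I invoke inscribe with p→/soslu/sla/re, c→fewu, → created.
I try erase with p→/soslu/sla/re, yielding ok.
Calling erase with p→/soslu/sla, giving ok.
Calling inscribe with p→/soslu/reve, c→flusto, giving created.
Now I run recite with p→/soslu/smovi_it, and see hokul_em.
Invoking bind with k→smazu, v→@prev, → do.


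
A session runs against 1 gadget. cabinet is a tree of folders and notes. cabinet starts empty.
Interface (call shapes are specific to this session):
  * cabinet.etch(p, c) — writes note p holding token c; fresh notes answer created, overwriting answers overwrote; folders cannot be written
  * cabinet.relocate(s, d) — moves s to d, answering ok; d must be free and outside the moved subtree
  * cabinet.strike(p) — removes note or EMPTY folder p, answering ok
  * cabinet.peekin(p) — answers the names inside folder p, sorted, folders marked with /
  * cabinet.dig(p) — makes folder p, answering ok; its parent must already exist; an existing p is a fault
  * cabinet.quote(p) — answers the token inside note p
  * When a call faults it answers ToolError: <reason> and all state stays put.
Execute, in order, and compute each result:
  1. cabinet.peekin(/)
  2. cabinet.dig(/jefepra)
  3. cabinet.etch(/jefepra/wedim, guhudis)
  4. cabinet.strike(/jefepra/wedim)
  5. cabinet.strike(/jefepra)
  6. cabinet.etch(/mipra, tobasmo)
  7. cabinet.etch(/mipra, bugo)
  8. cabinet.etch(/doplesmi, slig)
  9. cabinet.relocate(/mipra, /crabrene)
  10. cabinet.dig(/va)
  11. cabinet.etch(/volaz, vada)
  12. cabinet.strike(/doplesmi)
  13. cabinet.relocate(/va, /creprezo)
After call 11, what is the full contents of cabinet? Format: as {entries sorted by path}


CALL cabinet.peekin[/]
RET  []
CALL cabinet.dig[/jefepra]
RET  ok
CALL cabinet.etch[/jefepra/wedim; guhudis]
RET  created
CALL cabinet.strike[/jefepra/wedim]
RET  ok
CALL cabinet.strike[/jefepra]
RET  ok
CALL cabinet.etch[/mipra; tobasmo]
RET  created
CALL cabinet.etch[/mipra; bugo]
RET  overwrote
CALL cabinet.etch[/doplesmi; slig]
RET  created
CALL cabinet.relocate[/mipra; /crabrene]
RET  ok
CALL cabinet.dig[/va]
RET  ok
CALL cabinet.etch[/volaz; vada]
RET  created
CALL cabinet.strike[/doplesmi]
RET  ok
CALL cabinet.relocate[/va; /creprezo]
RET  ok

Answer: {crabrene=bugo, doplesmi=slig, va/, volaz=vada}


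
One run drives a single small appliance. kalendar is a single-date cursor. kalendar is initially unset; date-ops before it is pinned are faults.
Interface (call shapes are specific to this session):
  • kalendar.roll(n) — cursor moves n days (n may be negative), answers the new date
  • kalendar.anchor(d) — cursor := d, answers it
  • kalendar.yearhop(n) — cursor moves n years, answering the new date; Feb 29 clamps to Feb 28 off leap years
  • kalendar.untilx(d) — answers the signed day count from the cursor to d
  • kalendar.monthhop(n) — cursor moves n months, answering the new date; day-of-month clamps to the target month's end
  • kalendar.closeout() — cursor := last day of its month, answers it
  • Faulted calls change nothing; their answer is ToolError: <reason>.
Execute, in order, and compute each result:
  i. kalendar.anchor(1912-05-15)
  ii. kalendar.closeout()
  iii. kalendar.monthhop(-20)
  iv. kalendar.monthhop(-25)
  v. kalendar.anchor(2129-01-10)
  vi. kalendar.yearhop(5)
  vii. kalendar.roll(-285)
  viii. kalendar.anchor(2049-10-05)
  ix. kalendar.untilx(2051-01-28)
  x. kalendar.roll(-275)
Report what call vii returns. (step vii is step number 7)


-- anchor(d→1912-05-15) : 1912-05-15
-- closeout() : 1912-05-31
-- monthhop(n→-20) : 1910-09-30
-- monthhop(n→-25) : 1908-08-30
-- anchor(d→2129-01-10) : 2129-01-10
-- yearhop(n→5) : 2134-01-10
-- roll(n→-285) : 2133-03-31
-- anchor(d→2049-10-05) : 2049-10-05
-- untilx(d→2051-01-28) : 480
-- roll(n→-275) : 2049-01-03

Answer: 2133-03-31


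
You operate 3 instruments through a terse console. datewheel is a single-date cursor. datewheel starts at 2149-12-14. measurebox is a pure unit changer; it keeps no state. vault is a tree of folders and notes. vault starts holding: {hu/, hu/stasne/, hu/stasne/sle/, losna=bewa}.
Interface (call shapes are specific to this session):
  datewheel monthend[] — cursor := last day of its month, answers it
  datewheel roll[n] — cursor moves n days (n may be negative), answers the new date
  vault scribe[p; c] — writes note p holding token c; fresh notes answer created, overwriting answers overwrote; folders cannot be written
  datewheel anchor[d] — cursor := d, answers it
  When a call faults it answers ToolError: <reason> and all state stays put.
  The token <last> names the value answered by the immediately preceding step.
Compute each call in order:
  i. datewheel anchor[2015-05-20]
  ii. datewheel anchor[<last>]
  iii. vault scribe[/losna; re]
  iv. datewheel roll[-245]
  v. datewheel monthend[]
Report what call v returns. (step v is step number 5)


>> datewheel anchor(d→2015-05-20)
<< 2015-05-20
>> datewheel anchor(d→<last>)
<< 2015-05-20
>> vault scribe(p→/losna, c→re)
<< overwrote
>> datewheel roll(n→-245)
<< 2014-09-17
>> datewheel monthend()
<< 2014-09-30

Answer: 2014-09-30


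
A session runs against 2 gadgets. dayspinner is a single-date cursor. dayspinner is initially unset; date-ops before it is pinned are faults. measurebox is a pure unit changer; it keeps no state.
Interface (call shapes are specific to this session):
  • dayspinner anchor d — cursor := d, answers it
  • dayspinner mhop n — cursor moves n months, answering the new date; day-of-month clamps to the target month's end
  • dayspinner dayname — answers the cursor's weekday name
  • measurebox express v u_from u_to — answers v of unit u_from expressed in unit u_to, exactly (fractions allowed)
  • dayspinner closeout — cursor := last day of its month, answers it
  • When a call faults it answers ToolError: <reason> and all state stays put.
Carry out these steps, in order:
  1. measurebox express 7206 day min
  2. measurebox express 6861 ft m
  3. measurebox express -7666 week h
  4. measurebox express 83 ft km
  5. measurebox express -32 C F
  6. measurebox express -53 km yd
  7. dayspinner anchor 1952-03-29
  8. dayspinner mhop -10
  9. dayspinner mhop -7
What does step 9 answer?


Answer: 1950-10-29

Derivation:
I run measurebox express using v=7206, u_from=day, u_to=min, which returns 10376640.
Next I call measurebox express using v=6861, u_from=ft, u_to=m, and observe 2614041/1250.
Using measurebox express using v=-7666, u_from=week, u_to=h, → -1287888.
I try measurebox express using v=83, u_from=ft, u_to=km, yielding 31623/1250000.
Next I call measurebox express using v=-32, u_from=C, u_to=F, and observe -128/5.
Using measurebox express using v=-53, u_from=km, u_to=yd, yielding -66250000/1143.
Using dayspinner anchor using d=1952-03-29, — result: 1952-03-29.
I try dayspinner mhop using n=-10, which returns 1951-05-29.
Then dayspinner mhop using n=-7, which returns 1950-10-29.


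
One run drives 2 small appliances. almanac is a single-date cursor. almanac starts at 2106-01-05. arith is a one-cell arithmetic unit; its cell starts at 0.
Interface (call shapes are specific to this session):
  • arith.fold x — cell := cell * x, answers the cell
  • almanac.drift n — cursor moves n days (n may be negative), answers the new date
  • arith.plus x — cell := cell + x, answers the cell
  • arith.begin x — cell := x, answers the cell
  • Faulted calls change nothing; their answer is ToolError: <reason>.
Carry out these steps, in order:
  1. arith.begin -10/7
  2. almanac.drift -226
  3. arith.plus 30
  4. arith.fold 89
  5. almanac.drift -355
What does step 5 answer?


% arith.begin x='-10/7'
= -10/7
% almanac.drift n='-226'
= 2105-05-24
% arith.plus x='30'
= 200/7
% arith.fold x='89'
= 17800/7
% almanac.drift n='-355'
= 2104-06-03

Answer: 2104-06-03


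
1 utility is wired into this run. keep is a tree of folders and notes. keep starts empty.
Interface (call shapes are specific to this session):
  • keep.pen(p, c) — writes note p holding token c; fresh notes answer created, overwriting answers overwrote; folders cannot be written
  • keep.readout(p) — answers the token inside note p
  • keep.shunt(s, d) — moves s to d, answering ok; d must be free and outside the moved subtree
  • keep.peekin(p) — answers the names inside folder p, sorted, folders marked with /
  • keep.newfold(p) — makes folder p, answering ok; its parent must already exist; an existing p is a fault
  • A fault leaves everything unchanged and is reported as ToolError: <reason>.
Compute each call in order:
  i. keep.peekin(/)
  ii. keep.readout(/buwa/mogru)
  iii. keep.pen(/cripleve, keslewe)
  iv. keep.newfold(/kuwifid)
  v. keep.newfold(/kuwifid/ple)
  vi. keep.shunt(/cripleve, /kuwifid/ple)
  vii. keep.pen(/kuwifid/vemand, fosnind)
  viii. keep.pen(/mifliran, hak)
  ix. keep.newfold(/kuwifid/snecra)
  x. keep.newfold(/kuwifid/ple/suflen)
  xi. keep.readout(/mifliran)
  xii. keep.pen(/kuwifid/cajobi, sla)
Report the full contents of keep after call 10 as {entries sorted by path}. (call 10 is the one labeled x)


! 1. peekin(p='/') ~> []
! 2. readout(p='/buwa/mogru') ~> ToolError: not found
! 3. pen(p='/cripleve', c='keslewe') ~> created
! 4. newfold(p='/kuwifid') ~> ok
! 5. newfold(p='/kuwifid/ple') ~> ok
! 6. shunt(s='/cripleve', d='/kuwifid/ple') ~> ToolError: exists
! 7. pen(p='/kuwifid/vemand', c='fosnind') ~> created
! 8. pen(p='/mifliran', c='hak') ~> created
! 9. newfold(p='/kuwifid/snecra') ~> ok
! 10. newfold(p='/kuwifid/ple/suflen') ~> ok
! 11. readout(p='/mifliran') ~> hak
! 12. pen(p='/kuwifid/cajobi', c='sla') ~> created

Answer: {cripleve=keslewe, kuwifid/, kuwifid/ple/, kuwifid/ple/suflen/, kuwifid/snecra/, kuwifid/vemand=fosnind, mifliran=hak}


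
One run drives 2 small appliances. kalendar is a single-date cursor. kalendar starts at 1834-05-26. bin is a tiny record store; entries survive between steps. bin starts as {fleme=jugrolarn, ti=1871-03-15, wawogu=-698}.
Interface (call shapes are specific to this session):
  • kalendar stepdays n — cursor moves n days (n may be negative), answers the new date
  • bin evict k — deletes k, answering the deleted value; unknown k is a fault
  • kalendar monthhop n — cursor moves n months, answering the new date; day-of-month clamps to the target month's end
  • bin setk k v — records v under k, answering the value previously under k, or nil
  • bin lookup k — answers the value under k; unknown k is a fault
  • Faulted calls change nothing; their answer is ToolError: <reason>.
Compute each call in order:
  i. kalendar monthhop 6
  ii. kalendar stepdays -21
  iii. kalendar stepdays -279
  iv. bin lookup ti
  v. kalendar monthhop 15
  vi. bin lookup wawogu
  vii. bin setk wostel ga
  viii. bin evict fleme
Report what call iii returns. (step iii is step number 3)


Now I run kalendar monthhop on n=6, — result: 1834-11-26.
Invoking kalendar stepdays on n=-21, and see 1834-11-05.
Next I call kalendar stepdays on n=-279, → 1834-01-30.
Now I run bin lookup on k=ti, giving 1871-03-15.
Next I call kalendar monthhop on n=15, → 1835-04-30.
I call bin lookup on k=wawogu, and observe -698.
Using bin setk on k=wostel, v=ga, → nil.
I try bin evict on k=fleme, giving jugrolarn.

Answer: 1834-01-30


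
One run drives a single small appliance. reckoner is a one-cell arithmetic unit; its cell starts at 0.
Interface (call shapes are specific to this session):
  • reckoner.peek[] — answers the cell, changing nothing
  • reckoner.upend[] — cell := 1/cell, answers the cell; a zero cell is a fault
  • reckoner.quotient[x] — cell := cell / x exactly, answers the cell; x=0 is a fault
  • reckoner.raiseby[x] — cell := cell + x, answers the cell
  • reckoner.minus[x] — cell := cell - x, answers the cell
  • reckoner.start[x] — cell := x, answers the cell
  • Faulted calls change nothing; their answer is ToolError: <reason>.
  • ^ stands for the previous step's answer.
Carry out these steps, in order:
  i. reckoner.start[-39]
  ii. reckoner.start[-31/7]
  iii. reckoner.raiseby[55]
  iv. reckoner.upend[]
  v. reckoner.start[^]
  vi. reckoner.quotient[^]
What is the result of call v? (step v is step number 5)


→ reckoner.start(x: -39)
← -39
→ reckoner.start(x: -31/7)
← -31/7
→ reckoner.raiseby(x: 55)
← 354/7
→ reckoner.upend()
← 7/354
→ reckoner.start(x: ^)
← 7/354
→ reckoner.quotient(x: ^)
← 1

Answer: 7/354


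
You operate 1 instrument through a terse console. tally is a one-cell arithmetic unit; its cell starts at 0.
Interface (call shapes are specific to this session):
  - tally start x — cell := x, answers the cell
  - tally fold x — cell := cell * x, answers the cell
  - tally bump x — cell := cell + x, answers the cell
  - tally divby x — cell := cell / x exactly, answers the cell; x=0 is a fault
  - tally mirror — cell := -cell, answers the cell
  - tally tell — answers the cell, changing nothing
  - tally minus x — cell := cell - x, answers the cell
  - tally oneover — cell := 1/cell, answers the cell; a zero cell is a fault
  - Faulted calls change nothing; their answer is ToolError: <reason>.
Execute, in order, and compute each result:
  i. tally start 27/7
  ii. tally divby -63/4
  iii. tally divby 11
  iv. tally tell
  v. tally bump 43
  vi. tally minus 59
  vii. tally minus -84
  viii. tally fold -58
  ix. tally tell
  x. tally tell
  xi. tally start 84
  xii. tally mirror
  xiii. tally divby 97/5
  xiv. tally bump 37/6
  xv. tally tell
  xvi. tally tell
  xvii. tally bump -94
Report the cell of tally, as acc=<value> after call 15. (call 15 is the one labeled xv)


Step: tally start[x→27/7]
Result: 27/7
Step: tally divby[x→-63/4]
Result: -12/49
Step: tally divby[x→11]
Result: -12/539
Step: tally tell[]
Result: -12/539
Step: tally bump[x→43]
Result: 23165/539
Step: tally minus[x→59]
Result: -8636/539
Step: tally minus[x→-84]
Result: 36640/539
Step: tally fold[x→-58]
Result: -2125120/539
Step: tally tell[]
Result: -2125120/539
Step: tally tell[]
Result: -2125120/539
Step: tally start[x→84]
Result: 84
Step: tally mirror[]
Result: -84
Step: tally divby[x→97/5]
Result: -420/97
Step: tally bump[x→37/6]
Result: 1069/582
Step: tally tell[]
Result: 1069/582
Step: tally tell[]
Result: 1069/582
Step: tally bump[x→-94]
Result: -53639/582

Answer: acc=1069/582


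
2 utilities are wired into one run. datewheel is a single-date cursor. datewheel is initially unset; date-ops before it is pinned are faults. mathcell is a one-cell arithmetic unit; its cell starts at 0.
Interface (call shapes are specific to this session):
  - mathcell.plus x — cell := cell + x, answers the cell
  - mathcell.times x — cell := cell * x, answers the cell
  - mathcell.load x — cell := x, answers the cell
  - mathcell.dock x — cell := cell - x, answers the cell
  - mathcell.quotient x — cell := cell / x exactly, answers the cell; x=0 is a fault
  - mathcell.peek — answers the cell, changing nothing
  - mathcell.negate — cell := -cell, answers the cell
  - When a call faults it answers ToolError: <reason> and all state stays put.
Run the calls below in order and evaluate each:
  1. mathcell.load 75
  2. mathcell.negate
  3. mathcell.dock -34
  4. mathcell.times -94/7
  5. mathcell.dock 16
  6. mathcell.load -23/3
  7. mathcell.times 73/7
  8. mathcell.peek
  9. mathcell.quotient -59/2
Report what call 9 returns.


Answer: 3358/1239

Derivation:
-> mathcell.load(x=75)
<- 75
-> mathcell.negate()
<- -75
-> mathcell.dock(x=-34)
<- -41
-> mathcell.times(x=-94/7)
<- 3854/7
-> mathcell.dock(x=16)
<- 3742/7
-> mathcell.load(x=-23/3)
<- -23/3
-> mathcell.times(x=73/7)
<- -1679/21
-> mathcell.peek()
<- -1679/21
-> mathcell.quotient(x=-59/2)
<- 3358/1239


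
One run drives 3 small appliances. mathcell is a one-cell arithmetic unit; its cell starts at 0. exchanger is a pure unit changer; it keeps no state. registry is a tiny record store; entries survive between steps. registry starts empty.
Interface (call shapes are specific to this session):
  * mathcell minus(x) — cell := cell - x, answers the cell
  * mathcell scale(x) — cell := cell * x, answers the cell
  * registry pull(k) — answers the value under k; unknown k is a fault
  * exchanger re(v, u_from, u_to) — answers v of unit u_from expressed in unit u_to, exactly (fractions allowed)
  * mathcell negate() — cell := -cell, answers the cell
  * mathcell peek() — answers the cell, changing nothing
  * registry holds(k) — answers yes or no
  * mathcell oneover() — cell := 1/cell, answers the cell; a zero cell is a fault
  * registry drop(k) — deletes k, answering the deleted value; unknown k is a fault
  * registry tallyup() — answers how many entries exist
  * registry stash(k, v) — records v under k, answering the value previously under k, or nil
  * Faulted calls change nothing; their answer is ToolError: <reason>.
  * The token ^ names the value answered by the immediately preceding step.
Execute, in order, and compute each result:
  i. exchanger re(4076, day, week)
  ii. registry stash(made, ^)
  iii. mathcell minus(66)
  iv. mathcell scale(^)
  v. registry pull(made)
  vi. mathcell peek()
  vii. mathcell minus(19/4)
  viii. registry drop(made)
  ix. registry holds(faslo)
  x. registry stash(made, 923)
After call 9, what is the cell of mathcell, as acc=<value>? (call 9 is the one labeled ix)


% exchanger re(v→4076, u_from→day, u_to→week) => 4076/7
% registry stash(k→made, v→^) => nil
% mathcell minus(x→66) => -66
% mathcell scale(x→^) => 4356
% registry pull(k→made) => 4076/7
% mathcell peek() => 4356
% mathcell minus(x→19/4) => 17405/4
% registry drop(k→made) => 4076/7
% registry holds(k→faslo) => no
% registry stash(k→made, v→923) => nil

Answer: acc=17405/4


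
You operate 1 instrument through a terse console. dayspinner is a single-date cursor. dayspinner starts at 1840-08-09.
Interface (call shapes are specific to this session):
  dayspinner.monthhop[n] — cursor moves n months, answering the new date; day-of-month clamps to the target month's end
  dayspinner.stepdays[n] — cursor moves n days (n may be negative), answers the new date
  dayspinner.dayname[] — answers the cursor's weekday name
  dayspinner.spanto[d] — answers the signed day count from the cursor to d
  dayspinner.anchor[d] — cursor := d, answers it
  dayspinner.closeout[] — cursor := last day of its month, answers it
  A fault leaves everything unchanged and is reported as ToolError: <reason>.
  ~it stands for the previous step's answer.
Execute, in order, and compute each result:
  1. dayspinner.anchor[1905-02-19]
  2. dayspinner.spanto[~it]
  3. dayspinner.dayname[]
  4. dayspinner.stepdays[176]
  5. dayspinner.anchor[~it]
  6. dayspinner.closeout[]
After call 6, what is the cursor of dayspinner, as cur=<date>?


Answer: cur=1905-08-31

Derivation:
// 1. anchor(d: 1905-02-19) == 1905-02-19
// 2. spanto(d: ~it) == 0
// 3. dayname() == Sunday
// 4. stepdays(n: 176) == 1905-08-14
// 5. anchor(d: ~it) == 1905-08-14
// 6. closeout() == 1905-08-31


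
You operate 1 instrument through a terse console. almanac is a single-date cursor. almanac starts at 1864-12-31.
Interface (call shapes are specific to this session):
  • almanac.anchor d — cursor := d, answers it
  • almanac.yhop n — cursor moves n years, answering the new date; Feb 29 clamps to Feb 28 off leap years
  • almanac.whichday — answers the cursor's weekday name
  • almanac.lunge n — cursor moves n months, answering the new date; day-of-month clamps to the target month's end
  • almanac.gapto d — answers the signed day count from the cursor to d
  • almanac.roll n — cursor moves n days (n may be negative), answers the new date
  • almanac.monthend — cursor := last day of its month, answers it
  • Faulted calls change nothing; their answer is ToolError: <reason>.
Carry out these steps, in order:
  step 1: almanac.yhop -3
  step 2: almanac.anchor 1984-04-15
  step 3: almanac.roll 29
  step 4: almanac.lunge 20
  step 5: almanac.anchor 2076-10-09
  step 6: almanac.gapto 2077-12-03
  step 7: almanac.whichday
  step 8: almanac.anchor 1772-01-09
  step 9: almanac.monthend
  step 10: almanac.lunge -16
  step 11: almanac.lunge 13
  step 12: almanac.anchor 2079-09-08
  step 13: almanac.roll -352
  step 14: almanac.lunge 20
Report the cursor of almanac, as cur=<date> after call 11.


Answer: cur=1771-10-30

Derivation:
# almanac.yhop(-3) : 1861-12-31
# almanac.anchor(1984-04-15) : 1984-04-15
# almanac.roll(29) : 1984-05-14
# almanac.lunge(20) : 1986-01-14
# almanac.anchor(2076-10-09) : 2076-10-09
# almanac.gapto(2077-12-03) : 420
# almanac.whichday() : Friday
# almanac.anchor(1772-01-09) : 1772-01-09
# almanac.monthend() : 1772-01-31
# almanac.lunge(-16) : 1770-09-30
# almanac.lunge(13) : 1771-10-30
# almanac.anchor(2079-09-08) : 2079-09-08
# almanac.roll(-352) : 2078-09-21
# almanac.lunge(20) : 2080-05-21
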